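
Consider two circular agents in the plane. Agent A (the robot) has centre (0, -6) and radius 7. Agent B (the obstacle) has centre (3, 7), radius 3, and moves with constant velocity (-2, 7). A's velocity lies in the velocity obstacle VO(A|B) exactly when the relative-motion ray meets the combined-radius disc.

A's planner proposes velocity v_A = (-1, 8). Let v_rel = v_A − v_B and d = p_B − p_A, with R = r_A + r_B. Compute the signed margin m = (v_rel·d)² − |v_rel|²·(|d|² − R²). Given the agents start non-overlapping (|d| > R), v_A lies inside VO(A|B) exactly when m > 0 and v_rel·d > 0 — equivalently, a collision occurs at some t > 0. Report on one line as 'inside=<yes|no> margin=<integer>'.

d = (3, 13),  |d|² = 178;  R = 7+3 = 10,  c = 178−10² = 78
v_rel = (1, 1),  |v_rel|² = 2;  v_rel·d = (1)·(3) + (1)·(13) = 16
2·t² − 32·t + 78 = 0  ⇒  m = 16² − 2·78 = 100
m = 100 > 0,  v_rel·d = 16 > 0  ⇒  inside

inside=yes margin=100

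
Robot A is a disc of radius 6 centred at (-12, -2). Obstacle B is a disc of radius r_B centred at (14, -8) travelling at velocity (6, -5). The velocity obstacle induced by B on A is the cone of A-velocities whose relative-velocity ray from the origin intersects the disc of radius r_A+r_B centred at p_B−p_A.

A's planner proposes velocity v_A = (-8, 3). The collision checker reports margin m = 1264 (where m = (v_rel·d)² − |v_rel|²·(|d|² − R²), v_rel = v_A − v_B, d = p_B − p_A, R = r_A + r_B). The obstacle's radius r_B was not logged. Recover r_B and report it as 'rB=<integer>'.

m = 1264
d = (26, -6);  v_rel = (-14, 8),  |v_rel|² = 260
v_rel×d = (-14)·(-6) − (8)·(26) = -124
since m = R²·260 − (-124)²:  R² = (15376 + 1264) / 260 = 64
R = √64 = 8  ⇒  r_B = 8 − 6 = 2

rB=2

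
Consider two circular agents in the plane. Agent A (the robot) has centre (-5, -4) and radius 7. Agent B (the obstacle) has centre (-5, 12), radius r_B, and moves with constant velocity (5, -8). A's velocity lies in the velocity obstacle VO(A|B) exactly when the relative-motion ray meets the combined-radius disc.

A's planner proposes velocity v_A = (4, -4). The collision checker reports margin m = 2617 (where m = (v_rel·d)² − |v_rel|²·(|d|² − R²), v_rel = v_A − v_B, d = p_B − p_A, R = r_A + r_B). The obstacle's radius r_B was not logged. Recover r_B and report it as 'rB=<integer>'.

m = 2617
d = (0, 16);  v_rel = (-1, 4),  |v_rel|² = 17
v_rel×d = (-1)·(16) − (4)·(0) = -16
since m = R²·17 − (-16)²:  R² = (256 + 2617) / 17 = 169
R = √169 = 13  ⇒  r_B = 13 − 7 = 6

rB=6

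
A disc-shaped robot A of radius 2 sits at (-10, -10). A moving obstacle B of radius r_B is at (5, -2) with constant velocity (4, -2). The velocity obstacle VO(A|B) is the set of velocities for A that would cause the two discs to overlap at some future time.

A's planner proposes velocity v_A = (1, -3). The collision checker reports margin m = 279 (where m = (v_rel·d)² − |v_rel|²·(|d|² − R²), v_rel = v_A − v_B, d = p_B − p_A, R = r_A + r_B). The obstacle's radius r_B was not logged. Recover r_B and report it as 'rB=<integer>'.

m = 279
d = (15, 8);  v_rel = (-3, -1),  |v_rel|² = 10
v_rel×d = (-3)·(8) − (-1)·(15) = -9
since m = R²·10 − (-9)²:  R² = (81 + 279) / 10 = 36
R = √36 = 6  ⇒  r_B = 6 − 2 = 4

rB=4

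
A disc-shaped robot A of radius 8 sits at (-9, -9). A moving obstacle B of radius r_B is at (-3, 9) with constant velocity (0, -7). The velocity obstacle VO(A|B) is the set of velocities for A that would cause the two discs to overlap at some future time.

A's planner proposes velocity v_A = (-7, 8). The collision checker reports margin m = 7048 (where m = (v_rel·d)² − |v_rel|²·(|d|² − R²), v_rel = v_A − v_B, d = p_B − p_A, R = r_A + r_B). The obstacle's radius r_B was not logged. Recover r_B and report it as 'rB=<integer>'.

m = 7048
d = (6, 18);  v_rel = (-7, 15),  |v_rel|² = 274
v_rel×d = (-7)·(18) − (15)·(6) = -216
since m = R²·274 − (-216)²:  R² = (46656 + 7048) / 274 = 196
R = √196 = 14  ⇒  r_B = 14 − 8 = 6

rB=6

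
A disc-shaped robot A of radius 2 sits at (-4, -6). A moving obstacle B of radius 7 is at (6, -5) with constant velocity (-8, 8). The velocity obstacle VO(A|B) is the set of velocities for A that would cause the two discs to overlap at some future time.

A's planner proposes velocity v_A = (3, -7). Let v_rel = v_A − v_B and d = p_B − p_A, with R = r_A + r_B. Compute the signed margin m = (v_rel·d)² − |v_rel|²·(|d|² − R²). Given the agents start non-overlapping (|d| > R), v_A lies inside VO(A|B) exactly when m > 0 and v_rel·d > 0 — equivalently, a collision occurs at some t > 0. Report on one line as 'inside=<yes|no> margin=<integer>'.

d = (10, 1),  |d|² = 101;  R = 2+7 = 9,  c = 101−9² = 20
v_rel = (11, -15),  |v_rel|² = 346;  v_rel·d = (11)·(10) + (-15)·(1) = 95
346·t² − 190·t + 20 = 0  ⇒  m = 95² − 346·20 = 2105
m = 2105 > 0,  v_rel·d = 95 > 0  ⇒  inside

inside=yes margin=2105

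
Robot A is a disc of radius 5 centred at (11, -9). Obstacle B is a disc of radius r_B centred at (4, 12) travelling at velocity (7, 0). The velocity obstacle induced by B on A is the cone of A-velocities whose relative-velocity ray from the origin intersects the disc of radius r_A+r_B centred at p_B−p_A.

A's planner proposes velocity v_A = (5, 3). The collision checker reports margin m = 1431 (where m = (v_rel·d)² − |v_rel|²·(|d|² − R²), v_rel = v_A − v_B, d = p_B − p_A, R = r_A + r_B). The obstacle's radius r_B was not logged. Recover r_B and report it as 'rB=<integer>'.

m = 1431
d = (-7, 21);  v_rel = (-2, 3),  |v_rel|² = 13
v_rel×d = (-2)·(21) − (3)·(-7) = -21
since m = R²·13 − (-21)²:  R² = (441 + 1431) / 13 = 144
R = √144 = 12  ⇒  r_B = 12 − 5 = 7

rB=7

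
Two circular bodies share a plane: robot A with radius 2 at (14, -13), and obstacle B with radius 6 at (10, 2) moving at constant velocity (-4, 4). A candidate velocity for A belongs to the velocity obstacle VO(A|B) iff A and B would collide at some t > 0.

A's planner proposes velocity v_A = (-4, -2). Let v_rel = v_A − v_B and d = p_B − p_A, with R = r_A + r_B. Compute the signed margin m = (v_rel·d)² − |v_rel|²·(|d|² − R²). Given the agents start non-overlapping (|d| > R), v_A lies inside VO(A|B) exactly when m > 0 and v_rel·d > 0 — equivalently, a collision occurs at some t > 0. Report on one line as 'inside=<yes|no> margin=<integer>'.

d = (-4, 15),  |d|² = 241;  R = 2+6 = 8,  c = 241−8² = 177
v_rel = (0, -6),  |v_rel|² = 36;  v_rel·d = (0)·(-4) + (-6)·(15) = -90
36·t² + 180·t + 177 = 0  ⇒  m = (-90)² − 36·177 = 1728
m = 1728 > 0,  v_rel·d = -90 < 0  ⇒  outside

inside=no margin=1728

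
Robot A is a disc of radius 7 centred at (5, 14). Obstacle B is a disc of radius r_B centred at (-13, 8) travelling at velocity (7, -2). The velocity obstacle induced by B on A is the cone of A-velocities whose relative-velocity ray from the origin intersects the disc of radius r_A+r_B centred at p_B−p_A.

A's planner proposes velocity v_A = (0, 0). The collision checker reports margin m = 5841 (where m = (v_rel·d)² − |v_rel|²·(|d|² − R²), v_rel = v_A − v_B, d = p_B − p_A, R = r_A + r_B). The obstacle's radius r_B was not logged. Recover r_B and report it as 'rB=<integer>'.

m = 5841
d = (-18, -6);  v_rel = (-7, 2),  |v_rel|² = 53
v_rel×d = (-7)·(-6) − (2)·(-18) = 78
since m = R²·53 − 78²:  R² = (6084 + 5841) / 53 = 225
R = √225 = 15  ⇒  r_B = 15 − 7 = 8

rB=8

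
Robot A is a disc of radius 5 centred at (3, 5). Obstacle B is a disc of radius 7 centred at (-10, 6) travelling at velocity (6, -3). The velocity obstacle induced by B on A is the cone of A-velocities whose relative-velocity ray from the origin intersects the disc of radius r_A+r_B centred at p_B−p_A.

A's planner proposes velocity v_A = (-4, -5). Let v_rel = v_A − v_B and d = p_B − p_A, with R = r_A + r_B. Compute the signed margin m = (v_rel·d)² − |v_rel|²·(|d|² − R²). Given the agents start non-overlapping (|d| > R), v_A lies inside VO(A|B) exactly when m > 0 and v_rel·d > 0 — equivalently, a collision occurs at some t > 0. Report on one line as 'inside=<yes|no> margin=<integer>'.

d = (-13, 1),  |d|² = 170;  R = 5+7 = 12,  c = 170−12² = 26
v_rel = (-10, -2),  |v_rel|² = 104;  v_rel·d = (-10)·(-13) + (-2)·(1) = 128
104·t² − 256·t + 26 = 0  ⇒  m = 128² − 104·26 = 13680
m = 13680 > 0,  v_rel·d = 128 > 0  ⇒  inside

inside=yes margin=13680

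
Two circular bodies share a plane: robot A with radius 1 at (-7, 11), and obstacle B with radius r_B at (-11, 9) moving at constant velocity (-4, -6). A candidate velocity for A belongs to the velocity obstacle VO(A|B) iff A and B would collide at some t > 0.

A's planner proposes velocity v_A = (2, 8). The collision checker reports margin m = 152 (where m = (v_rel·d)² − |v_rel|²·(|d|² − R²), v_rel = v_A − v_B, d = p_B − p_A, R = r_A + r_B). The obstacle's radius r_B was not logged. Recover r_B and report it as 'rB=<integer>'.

m = 152
d = (-4, -2);  v_rel = (6, 14),  |v_rel|² = 232
v_rel×d = (6)·(-2) − (14)·(-4) = 44
since m = R²·232 − 44²:  R² = (1936 + 152) / 232 = 9
R = √9 = 3  ⇒  r_B = 3 − 1 = 2

rB=2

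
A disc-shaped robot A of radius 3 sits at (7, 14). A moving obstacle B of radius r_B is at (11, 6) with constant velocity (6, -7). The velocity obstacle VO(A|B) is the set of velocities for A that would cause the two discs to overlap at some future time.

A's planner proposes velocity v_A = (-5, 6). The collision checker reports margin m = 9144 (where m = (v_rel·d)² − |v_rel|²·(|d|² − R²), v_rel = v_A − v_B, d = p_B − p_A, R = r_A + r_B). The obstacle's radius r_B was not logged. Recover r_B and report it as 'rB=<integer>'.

m = 9144
d = (4, -8);  v_rel = (-11, 13),  |v_rel|² = 290
v_rel×d = (-11)·(-8) − (13)·(4) = 36
since m = R²·290 − 36²:  R² = (1296 + 9144) / 290 = 36
R = √36 = 6  ⇒  r_B = 6 − 3 = 3

rB=3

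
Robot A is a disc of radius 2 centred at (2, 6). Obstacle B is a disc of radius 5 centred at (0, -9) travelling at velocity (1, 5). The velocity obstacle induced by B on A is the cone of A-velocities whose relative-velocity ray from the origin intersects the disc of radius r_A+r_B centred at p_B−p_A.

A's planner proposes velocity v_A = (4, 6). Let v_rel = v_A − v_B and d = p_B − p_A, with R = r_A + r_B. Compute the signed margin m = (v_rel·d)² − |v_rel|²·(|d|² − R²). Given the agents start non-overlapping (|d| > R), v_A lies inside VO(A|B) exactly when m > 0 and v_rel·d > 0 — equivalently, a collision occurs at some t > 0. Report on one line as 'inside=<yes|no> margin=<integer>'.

d = (-2, -15),  |d|² = 229;  R = 2+5 = 7,  c = 229−7² = 180
v_rel = (3, 1),  |v_rel|² = 10;  v_rel·d = (3)·(-2) + (1)·(-15) = -21
10·t² + 42·t + 180 = 0  ⇒  m = (-21)² − 10·180 = -1359
m = -1359 < 0,  v_rel·d = -21 < 0  ⇒  outside

inside=no margin=-1359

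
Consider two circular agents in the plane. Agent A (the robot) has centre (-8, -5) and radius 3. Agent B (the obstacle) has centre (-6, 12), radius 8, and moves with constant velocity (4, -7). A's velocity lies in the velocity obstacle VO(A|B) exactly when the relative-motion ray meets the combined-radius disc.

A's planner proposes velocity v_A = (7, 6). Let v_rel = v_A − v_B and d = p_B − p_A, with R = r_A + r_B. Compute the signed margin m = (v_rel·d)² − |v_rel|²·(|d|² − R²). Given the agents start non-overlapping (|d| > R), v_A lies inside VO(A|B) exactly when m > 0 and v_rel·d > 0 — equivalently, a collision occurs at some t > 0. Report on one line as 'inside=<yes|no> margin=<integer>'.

d = (2, 17),  |d|² = 293;  R = 3+8 = 11,  c = 293−11² = 172
v_rel = (3, 13),  |v_rel|² = 178;  v_rel·d = (3)·(2) + (13)·(17) = 227
178·t² − 454·t + 172 = 0  ⇒  m = 227² − 178·172 = 20913
m = 20913 > 0,  v_rel·d = 227 > 0  ⇒  inside

inside=yes margin=20913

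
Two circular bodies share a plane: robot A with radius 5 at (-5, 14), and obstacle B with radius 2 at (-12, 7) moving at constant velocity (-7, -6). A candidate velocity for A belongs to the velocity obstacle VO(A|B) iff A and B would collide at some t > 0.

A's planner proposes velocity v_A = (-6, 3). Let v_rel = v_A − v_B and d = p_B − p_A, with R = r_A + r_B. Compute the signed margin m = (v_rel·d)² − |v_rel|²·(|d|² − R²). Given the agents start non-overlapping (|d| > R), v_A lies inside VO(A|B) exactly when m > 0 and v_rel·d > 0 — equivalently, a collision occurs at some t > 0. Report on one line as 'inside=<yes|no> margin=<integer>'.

d = (-7, -7),  |d|² = 98;  R = 5+2 = 7,  c = 98−7² = 49
v_rel = (1, 9),  |v_rel|² = 82;  v_rel·d = (1)·(-7) + (9)·(-7) = -70
82·t² + 140·t + 49 = 0  ⇒  m = (-70)² − 82·49 = 882
m = 882 > 0,  v_rel·d = -70 < 0  ⇒  outside

inside=no margin=882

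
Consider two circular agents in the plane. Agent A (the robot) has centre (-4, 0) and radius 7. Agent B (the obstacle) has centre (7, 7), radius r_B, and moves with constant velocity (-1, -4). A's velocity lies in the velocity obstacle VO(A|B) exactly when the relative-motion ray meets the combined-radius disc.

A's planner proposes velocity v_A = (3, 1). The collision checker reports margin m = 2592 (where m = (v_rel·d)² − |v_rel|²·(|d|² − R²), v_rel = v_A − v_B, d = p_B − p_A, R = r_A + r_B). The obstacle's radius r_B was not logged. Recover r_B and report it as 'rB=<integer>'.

m = 2592
d = (11, 7);  v_rel = (4, 5),  |v_rel|² = 41
v_rel×d = (4)·(7) − (5)·(11) = -27
since m = R²·41 − (-27)²:  R² = (729 + 2592) / 41 = 81
R = √81 = 9  ⇒  r_B = 9 − 7 = 2

rB=2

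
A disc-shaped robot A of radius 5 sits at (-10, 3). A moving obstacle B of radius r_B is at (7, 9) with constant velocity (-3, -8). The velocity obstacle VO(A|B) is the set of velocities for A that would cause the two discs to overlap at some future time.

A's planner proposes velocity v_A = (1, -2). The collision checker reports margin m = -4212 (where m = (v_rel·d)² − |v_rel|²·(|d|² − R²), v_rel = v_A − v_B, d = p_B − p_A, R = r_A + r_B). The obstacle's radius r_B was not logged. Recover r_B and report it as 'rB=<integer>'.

m = -4212
d = (17, 6);  v_rel = (4, 6),  |v_rel|² = 52
v_rel×d = (4)·(6) − (6)·(17) = -78
since m = R²·52 − (-78)²:  R² = (6084 + -4212) / 52 = 36
R = √36 = 6  ⇒  r_B = 6 − 5 = 1

rB=1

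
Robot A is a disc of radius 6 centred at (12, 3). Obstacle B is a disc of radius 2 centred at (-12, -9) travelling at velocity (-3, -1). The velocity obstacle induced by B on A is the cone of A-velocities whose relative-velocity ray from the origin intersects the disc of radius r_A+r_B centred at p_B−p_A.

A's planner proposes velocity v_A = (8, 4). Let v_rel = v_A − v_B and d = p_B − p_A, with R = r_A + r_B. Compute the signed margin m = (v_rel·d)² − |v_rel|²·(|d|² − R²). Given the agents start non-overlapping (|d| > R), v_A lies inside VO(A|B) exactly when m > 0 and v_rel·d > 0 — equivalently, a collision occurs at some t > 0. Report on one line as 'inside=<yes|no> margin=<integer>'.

d = (-24, -12),  |d|² = 720;  R = 6+2 = 8,  c = 720−8² = 656
v_rel = (11, 5),  |v_rel|² = 146;  v_rel·d = (11)·(-24) + (5)·(-12) = -324
146·t² + 648·t + 656 = 0  ⇒  m = (-324)² − 146·656 = 9200
m = 9200 > 0,  v_rel·d = -324 < 0  ⇒  outside

inside=no margin=9200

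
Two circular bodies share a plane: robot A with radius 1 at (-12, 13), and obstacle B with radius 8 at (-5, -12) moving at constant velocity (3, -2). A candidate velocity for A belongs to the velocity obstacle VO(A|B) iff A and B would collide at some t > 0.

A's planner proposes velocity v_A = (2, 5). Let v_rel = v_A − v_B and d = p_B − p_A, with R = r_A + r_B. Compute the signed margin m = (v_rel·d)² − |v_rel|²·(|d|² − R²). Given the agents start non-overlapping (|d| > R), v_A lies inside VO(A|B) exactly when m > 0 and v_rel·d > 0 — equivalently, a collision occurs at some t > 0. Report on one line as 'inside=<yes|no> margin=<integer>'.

d = (7, -25),  |d|² = 674;  R = 1+8 = 9,  c = 674−9² = 593
v_rel = (-1, 7),  |v_rel|² = 50;  v_rel·d = (-1)·(7) + (7)·(-25) = -182
50·t² + 364·t + 593 = 0  ⇒  m = (-182)² − 50·593 = 3474
m = 3474 > 0,  v_rel·d = -182 < 0  ⇒  outside

inside=no margin=3474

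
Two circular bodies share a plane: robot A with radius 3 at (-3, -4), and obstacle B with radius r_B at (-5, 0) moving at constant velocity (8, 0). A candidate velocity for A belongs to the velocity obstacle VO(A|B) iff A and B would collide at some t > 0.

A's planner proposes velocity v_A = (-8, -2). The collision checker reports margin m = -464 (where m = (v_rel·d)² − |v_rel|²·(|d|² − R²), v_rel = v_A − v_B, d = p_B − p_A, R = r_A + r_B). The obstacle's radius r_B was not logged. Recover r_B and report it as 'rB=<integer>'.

m = -464
d = (-2, 4);  v_rel = (-16, -2),  |v_rel|² = 260
v_rel×d = (-16)·(4) − (-2)·(-2) = -68
since m = R²·260 − (-68)²:  R² = (4624 + -464) / 260 = 16
R = √16 = 4  ⇒  r_B = 4 − 3 = 1

rB=1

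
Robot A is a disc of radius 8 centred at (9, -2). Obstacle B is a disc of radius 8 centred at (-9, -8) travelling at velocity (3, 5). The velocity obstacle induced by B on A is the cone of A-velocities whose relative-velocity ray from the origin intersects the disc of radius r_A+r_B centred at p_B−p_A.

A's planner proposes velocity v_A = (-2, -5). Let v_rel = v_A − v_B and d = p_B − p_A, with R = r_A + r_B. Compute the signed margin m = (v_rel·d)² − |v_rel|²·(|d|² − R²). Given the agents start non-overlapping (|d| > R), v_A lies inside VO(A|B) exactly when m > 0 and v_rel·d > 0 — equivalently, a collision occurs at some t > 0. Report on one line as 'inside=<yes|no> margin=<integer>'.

d = (-18, -6),  |d|² = 360;  R = 8+8 = 16,  c = 360−16² = 104
v_rel = (-5, -10),  |v_rel|² = 125;  v_rel·d = (-5)·(-18) + (-10)·(-6) = 150
125·t² − 300·t + 104 = 0  ⇒  m = 150² − 125·104 = 9500
m = 9500 > 0,  v_rel·d = 150 > 0  ⇒  inside

inside=yes margin=9500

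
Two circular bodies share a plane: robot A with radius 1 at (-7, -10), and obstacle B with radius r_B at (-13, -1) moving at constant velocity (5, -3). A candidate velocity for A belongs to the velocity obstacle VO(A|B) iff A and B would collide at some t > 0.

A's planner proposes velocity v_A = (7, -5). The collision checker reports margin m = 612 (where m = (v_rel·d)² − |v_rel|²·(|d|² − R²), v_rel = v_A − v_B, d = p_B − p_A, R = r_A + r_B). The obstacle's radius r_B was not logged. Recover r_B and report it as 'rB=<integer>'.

m = 612
d = (-6, 9);  v_rel = (2, -2),  |v_rel|² = 8
v_rel×d = (2)·(9) − (-2)·(-6) = 6
since m = R²·8 − 6²:  R² = (36 + 612) / 8 = 81
R = √81 = 9  ⇒  r_B = 9 − 1 = 8

rB=8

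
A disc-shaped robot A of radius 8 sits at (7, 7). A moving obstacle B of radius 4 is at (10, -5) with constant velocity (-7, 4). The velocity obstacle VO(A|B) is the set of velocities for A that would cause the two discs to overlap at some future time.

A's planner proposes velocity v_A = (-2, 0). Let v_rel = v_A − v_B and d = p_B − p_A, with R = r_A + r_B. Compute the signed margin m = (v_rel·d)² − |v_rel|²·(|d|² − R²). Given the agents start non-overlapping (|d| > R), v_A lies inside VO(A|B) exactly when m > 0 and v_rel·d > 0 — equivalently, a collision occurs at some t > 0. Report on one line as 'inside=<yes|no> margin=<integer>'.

d = (3, -12),  |d|² = 153;  R = 8+4 = 12,  c = 153−12² = 9
v_rel = (5, -4),  |v_rel|² = 41;  v_rel·d = (5)·(3) + (-4)·(-12) = 63
41·t² − 126·t + 9 = 0  ⇒  m = 63² − 41·9 = 3600
m = 3600 > 0,  v_rel·d = 63 > 0  ⇒  inside

inside=yes margin=3600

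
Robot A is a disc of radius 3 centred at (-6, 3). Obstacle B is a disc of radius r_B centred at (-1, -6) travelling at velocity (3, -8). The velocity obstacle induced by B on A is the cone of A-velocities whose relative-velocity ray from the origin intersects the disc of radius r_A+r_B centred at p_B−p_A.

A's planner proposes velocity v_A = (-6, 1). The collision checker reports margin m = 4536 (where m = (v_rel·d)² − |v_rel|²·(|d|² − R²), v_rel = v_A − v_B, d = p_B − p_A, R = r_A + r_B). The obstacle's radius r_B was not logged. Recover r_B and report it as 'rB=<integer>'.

m = 4536
d = (5, -9);  v_rel = (-9, 9),  |v_rel|² = 162
v_rel×d = (-9)·(-9) − (9)·(5) = 36
since m = R²·162 − 36²:  R² = (1296 + 4536) / 162 = 36
R = √36 = 6  ⇒  r_B = 6 − 3 = 3

rB=3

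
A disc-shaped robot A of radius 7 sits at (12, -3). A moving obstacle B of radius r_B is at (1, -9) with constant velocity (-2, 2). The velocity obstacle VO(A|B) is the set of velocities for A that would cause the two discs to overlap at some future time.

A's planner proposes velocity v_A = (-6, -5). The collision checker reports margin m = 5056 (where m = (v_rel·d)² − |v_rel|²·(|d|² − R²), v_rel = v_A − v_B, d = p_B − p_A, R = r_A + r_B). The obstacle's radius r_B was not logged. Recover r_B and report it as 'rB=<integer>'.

m = 5056
d = (-11, -6);  v_rel = (-4, -7),  |v_rel|² = 65
v_rel×d = (-4)·(-6) − (-7)·(-11) = -53
since m = R²·65 − (-53)²:  R² = (2809 + 5056) / 65 = 121
R = √121 = 11  ⇒  r_B = 11 − 7 = 4

rB=4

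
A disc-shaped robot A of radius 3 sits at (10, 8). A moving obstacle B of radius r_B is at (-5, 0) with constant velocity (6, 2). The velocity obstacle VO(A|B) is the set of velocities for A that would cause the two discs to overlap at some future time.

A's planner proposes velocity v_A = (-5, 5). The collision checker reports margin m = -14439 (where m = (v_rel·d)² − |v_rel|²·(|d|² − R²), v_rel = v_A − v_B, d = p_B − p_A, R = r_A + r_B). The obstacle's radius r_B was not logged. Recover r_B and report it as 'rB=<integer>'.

m = -14439
d = (-15, -8);  v_rel = (-11, 3),  |v_rel|² = 130
v_rel×d = (-11)·(-8) − (3)·(-15) = 133
since m = R²·130 − 133²:  R² = (17689 + -14439) / 130 = 25
R = √25 = 5  ⇒  r_B = 5 − 3 = 2

rB=2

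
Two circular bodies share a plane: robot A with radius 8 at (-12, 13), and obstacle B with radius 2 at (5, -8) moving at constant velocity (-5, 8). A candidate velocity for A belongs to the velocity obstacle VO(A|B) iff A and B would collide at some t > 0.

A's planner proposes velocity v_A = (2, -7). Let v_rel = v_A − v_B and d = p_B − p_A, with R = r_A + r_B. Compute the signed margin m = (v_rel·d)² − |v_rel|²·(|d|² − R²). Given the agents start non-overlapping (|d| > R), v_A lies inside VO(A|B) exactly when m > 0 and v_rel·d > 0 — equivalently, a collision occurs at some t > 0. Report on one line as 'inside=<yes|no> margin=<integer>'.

d = (17, -21),  |d|² = 730;  R = 8+2 = 10,  c = 730−10² = 630
v_rel = (7, -15),  |v_rel|² = 274;  v_rel·d = (7)·(17) + (-15)·(-21) = 434
274·t² − 868·t + 630 = 0  ⇒  m = 434² − 274·630 = 15736
m = 15736 > 0,  v_rel·d = 434 > 0  ⇒  inside

inside=yes margin=15736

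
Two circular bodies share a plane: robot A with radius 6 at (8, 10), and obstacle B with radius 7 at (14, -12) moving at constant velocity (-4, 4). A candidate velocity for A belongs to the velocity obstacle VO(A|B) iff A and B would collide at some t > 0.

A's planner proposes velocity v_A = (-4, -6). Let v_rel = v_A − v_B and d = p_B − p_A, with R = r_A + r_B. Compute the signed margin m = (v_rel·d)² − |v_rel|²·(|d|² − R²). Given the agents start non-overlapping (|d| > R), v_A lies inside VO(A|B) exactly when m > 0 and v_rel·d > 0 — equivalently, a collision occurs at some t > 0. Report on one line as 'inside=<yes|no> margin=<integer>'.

d = (6, -22),  |d|² = 520;  R = 6+7 = 13,  c = 520−13² = 351
v_rel = (0, -10),  |v_rel|² = 100;  v_rel·d = (0)·(6) + (-10)·(-22) = 220
100·t² − 440·t + 351 = 0  ⇒  m = 220² − 100·351 = 13300
m = 13300 > 0,  v_rel·d = 220 > 0  ⇒  inside

inside=yes margin=13300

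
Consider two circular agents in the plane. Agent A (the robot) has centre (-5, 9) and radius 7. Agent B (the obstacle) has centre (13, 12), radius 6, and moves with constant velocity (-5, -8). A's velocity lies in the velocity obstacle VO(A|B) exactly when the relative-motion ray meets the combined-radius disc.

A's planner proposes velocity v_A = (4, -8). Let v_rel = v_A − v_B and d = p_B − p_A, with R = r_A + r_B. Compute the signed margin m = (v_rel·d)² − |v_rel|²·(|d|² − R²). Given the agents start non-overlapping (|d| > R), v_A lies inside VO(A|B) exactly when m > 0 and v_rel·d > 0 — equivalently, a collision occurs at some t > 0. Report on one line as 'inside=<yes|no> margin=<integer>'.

d = (18, 3),  |d|² = 333;  R = 7+6 = 13,  c = 333−13² = 164
v_rel = (9, 0),  |v_rel|² = 81;  v_rel·d = (9)·(18) + (0)·(3) = 162
81·t² − 324·t + 164 = 0  ⇒  m = 162² − 81·164 = 12960
m = 12960 > 0,  v_rel·d = 162 > 0  ⇒  inside

inside=yes margin=12960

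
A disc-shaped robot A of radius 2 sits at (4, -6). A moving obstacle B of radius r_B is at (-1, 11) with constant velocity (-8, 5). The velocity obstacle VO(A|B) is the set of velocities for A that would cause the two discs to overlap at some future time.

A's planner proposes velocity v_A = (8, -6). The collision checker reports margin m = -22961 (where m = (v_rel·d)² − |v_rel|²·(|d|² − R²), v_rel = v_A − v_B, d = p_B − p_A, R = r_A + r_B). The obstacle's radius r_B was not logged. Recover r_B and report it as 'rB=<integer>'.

m = -22961
d = (-5, 17);  v_rel = (16, -11),  |v_rel|² = 377
v_rel×d = (16)·(17) − (-11)·(-5) = 217
since m = R²·377 − 217²:  R² = (47089 + -22961) / 377 = 64
R = √64 = 8  ⇒  r_B = 8 − 2 = 6

rB=6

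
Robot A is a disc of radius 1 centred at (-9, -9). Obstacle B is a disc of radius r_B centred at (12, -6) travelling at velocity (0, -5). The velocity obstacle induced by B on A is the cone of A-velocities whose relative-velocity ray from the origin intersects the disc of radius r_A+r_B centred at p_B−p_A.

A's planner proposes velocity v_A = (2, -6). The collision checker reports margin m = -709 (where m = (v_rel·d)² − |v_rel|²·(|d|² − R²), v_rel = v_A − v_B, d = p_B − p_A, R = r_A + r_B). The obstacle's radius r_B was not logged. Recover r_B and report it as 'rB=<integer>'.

m = -709
d = (21, 3);  v_rel = (2, -1),  |v_rel|² = 5
v_rel×d = (2)·(3) − (-1)·(21) = 27
since m = R²·5 − 27²:  R² = (729 + -709) / 5 = 4
R = √4 = 2  ⇒  r_B = 2 − 1 = 1

rB=1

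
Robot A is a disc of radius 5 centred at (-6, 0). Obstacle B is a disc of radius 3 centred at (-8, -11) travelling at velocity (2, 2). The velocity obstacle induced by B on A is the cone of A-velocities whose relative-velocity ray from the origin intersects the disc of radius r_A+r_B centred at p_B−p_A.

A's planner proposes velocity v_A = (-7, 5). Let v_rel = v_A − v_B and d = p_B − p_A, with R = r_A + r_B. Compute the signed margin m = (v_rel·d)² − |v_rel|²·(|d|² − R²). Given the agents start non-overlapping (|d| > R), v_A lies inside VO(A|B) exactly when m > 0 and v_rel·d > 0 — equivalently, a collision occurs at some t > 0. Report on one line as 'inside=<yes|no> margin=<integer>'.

d = (-2, -11),  |d|² = 125;  R = 5+3 = 8,  c = 125−8² = 61
v_rel = (-9, 3),  |v_rel|² = 90;  v_rel·d = (-9)·(-2) + (3)·(-11) = -15
90·t² + 30·t + 61 = 0  ⇒  m = (-15)² − 90·61 = -5265
m = -5265 < 0,  v_rel·d = -15 < 0  ⇒  outside

inside=no margin=-5265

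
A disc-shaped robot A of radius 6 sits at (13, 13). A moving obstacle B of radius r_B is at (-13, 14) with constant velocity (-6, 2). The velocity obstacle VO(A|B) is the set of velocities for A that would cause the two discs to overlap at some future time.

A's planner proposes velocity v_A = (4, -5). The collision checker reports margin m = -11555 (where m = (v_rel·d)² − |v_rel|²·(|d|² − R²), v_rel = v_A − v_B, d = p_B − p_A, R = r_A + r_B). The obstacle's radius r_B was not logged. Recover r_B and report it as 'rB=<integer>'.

m = -11555
d = (-26, 1);  v_rel = (10, -7),  |v_rel|² = 149
v_rel×d = (10)·(1) − (-7)·(-26) = -172
since m = R²·149 − (-172)²:  R² = (29584 + -11555) / 149 = 121
R = √121 = 11  ⇒  r_B = 11 − 6 = 5

rB=5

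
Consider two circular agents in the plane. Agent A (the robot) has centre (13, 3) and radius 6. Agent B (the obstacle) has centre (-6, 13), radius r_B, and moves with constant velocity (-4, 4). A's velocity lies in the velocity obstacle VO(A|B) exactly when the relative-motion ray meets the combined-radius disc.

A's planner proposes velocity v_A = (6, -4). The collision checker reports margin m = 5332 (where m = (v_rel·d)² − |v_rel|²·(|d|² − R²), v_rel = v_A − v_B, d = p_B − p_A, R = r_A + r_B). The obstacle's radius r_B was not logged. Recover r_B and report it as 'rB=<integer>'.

m = 5332
d = (-19, 10);  v_rel = (10, -8),  |v_rel|² = 164
v_rel×d = (10)·(10) − (-8)·(-19) = -52
since m = R²·164 − (-52)²:  R² = (2704 + 5332) / 164 = 49
R = √49 = 7  ⇒  r_B = 7 − 6 = 1

rB=1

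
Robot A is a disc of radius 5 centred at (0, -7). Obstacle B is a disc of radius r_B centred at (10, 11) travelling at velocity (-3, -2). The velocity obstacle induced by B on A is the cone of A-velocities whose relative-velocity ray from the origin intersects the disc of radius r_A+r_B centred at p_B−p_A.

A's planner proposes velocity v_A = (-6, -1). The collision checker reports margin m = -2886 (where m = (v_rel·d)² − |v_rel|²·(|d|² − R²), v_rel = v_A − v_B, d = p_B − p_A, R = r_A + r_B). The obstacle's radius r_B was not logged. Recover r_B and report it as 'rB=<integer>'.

m = -2886
d = (10, 18);  v_rel = (-3, 1),  |v_rel|² = 10
v_rel×d = (-3)·(18) − (1)·(10) = -64
since m = R²·10 − (-64)²:  R² = (4096 + -2886) / 10 = 121
R = √121 = 11  ⇒  r_B = 11 − 5 = 6

rB=6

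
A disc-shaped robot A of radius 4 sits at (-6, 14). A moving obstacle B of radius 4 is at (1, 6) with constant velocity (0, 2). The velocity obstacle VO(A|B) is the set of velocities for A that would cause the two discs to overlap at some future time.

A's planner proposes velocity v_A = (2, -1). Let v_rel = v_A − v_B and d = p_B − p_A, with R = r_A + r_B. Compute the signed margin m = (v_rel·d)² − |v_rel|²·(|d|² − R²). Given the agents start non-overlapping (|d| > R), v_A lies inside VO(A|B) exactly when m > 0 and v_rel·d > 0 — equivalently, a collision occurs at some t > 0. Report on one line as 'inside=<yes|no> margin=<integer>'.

d = (7, -8),  |d|² = 113;  R = 4+4 = 8,  c = 113−8² = 49
v_rel = (2, -3),  |v_rel|² = 13;  v_rel·d = (2)·(7) + (-3)·(-8) = 38
13·t² − 76·t + 49 = 0  ⇒  m = 38² − 13·49 = 807
m = 807 > 0,  v_rel·d = 38 > 0  ⇒  inside

inside=yes margin=807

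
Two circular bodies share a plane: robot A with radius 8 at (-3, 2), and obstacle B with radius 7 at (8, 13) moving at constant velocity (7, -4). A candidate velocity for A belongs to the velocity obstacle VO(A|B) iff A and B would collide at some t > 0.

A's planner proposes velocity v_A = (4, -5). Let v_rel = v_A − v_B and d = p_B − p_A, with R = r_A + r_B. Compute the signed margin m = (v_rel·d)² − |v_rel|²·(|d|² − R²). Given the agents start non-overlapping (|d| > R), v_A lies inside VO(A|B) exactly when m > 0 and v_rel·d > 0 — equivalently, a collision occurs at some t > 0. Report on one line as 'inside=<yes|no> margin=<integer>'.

d = (11, 11),  |d|² = 242;  R = 8+7 = 15,  c = 242−15² = 17
v_rel = (-3, -1),  |v_rel|² = 10;  v_rel·d = (-3)·(11) + (-1)·(11) = -44
10·t² + 88·t + 17 = 0  ⇒  m = (-44)² − 10·17 = 1766
m = 1766 > 0,  v_rel·d = -44 < 0  ⇒  outside

inside=no margin=1766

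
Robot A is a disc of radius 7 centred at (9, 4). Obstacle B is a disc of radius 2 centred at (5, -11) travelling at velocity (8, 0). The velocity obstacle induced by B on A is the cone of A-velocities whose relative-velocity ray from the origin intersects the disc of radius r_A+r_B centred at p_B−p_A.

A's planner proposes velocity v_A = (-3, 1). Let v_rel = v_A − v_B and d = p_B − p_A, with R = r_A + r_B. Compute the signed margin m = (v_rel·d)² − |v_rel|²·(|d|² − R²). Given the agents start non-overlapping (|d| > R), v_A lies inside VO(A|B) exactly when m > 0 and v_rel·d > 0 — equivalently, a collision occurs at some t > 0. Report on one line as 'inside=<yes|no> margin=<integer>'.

d = (-4, -15),  |d|² = 241;  R = 7+2 = 9,  c = 241−9² = 160
v_rel = (-11, 1),  |v_rel|² = 122;  v_rel·d = (-11)·(-4) + (1)·(-15) = 29
122·t² − 58·t + 160 = 0  ⇒  m = 29² − 122·160 = -18679
m = -18679 < 0,  v_rel·d = 29 > 0  ⇒  outside

inside=no margin=-18679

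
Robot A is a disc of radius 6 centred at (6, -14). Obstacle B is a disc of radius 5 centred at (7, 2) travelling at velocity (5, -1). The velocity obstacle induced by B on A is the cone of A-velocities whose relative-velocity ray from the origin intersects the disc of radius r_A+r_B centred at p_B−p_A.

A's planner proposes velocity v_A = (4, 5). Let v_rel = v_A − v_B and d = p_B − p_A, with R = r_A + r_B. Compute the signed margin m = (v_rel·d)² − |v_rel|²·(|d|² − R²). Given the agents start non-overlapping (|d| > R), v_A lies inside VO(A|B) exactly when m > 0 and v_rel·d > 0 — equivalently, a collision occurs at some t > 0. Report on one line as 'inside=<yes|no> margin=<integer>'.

d = (1, 16),  |d|² = 257;  R = 6+5 = 11,  c = 257−11² = 136
v_rel = (-1, 6),  |v_rel|² = 37;  v_rel·d = (-1)·(1) + (6)·(16) = 95
37·t² − 190·t + 136 = 0  ⇒  m = 95² − 37·136 = 3993
m = 3993 > 0,  v_rel·d = 95 > 0  ⇒  inside

inside=yes margin=3993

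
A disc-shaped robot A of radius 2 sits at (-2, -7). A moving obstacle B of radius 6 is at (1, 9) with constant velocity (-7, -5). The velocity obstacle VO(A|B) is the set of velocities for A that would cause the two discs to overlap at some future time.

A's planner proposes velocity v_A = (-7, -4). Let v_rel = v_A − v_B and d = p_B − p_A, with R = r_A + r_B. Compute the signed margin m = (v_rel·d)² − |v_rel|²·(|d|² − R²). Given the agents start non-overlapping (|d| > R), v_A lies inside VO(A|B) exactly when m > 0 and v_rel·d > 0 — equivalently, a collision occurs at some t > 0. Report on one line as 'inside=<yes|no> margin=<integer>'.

d = (3, 16),  |d|² = 265;  R = 2+6 = 8,  c = 265−8² = 201
v_rel = (0, 1),  |v_rel|² = 1;  v_rel·d = (0)·(3) + (1)·(16) = 16
1·t² − 32·t + 201 = 0  ⇒  m = 16² − 1·201 = 55
m = 55 > 0,  v_rel·d = 16 > 0  ⇒  inside

inside=yes margin=55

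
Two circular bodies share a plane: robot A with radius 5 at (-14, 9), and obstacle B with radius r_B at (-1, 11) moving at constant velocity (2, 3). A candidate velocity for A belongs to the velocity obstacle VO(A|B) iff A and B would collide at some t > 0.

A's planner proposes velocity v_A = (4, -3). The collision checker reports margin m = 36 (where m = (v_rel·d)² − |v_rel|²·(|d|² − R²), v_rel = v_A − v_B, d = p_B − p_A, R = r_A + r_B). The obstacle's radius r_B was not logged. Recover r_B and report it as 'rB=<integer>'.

m = 36
d = (13, 2);  v_rel = (2, -6),  |v_rel|² = 40
v_rel×d = (2)·(2) − (-6)·(13) = 82
since m = R²·40 − 82²:  R² = (6724 + 36) / 40 = 169
R = √169 = 13  ⇒  r_B = 13 − 5 = 8

rB=8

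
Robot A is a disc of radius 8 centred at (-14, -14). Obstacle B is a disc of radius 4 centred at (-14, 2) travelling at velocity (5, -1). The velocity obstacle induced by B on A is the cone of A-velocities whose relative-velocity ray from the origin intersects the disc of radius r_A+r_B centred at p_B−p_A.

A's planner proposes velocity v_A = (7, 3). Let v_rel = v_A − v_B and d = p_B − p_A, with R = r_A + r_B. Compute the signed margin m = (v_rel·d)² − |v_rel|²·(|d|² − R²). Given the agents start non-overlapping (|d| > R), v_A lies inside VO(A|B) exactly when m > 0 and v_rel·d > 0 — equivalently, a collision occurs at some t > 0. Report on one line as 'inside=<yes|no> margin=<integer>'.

d = (0, 16),  |d|² = 256;  R = 8+4 = 12,  c = 256−12² = 112
v_rel = (2, 4),  |v_rel|² = 20;  v_rel·d = (2)·(0) + (4)·(16) = 64
20·t² − 128·t + 112 = 0  ⇒  m = 64² − 20·112 = 1856
m = 1856 > 0,  v_rel·d = 64 > 0  ⇒  inside

inside=yes margin=1856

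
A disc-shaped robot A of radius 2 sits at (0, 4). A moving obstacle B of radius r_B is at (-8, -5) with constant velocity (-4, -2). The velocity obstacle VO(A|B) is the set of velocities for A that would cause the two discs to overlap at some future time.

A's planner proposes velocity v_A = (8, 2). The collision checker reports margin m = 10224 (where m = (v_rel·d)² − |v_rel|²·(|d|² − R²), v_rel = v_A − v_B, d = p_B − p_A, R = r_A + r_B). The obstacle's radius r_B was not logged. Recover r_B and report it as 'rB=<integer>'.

m = 10224
d = (-8, -9);  v_rel = (12, 4),  |v_rel|² = 160
v_rel×d = (12)·(-9) − (4)·(-8) = -76
since m = R²·160 − (-76)²:  R² = (5776 + 10224) / 160 = 100
R = √100 = 10  ⇒  r_B = 10 − 2 = 8

rB=8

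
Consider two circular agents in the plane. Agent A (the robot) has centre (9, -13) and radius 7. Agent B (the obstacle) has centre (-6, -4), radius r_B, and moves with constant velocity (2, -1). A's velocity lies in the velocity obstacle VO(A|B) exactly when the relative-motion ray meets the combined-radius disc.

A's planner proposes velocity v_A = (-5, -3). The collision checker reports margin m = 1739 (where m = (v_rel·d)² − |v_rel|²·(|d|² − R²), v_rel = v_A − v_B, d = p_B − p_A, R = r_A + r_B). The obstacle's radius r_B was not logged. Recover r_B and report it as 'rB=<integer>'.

m = 1739
d = (-15, 9);  v_rel = (-7, -2),  |v_rel|² = 53
v_rel×d = (-7)·(9) − (-2)·(-15) = -93
since m = R²·53 − (-93)²:  R² = (8649 + 1739) / 53 = 196
R = √196 = 14  ⇒  r_B = 14 − 7 = 7

rB=7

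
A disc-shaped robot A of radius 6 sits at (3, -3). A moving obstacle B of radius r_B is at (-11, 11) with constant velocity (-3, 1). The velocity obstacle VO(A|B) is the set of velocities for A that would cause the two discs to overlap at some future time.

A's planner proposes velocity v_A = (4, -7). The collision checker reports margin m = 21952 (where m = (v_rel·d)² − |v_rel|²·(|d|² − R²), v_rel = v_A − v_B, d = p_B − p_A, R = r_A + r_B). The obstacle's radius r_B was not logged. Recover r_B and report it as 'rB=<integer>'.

m = 21952
d = (-14, 14);  v_rel = (7, -8),  |v_rel|² = 113
v_rel×d = (7)·(14) − (-8)·(-14) = -14
since m = R²·113 − (-14)²:  R² = (196 + 21952) / 113 = 196
R = √196 = 14  ⇒  r_B = 14 − 6 = 8

rB=8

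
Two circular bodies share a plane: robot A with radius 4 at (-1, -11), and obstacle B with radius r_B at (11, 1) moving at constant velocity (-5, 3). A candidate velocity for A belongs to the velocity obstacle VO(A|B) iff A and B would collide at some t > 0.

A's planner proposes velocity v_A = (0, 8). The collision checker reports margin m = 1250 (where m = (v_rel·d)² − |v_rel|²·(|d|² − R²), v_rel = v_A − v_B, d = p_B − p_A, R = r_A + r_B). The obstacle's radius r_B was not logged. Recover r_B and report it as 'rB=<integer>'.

m = 1250
d = (12, 12);  v_rel = (5, 5),  |v_rel|² = 50
v_rel×d = (5)·(12) − (5)·(12) = 0
since m = R²·50 − 0²:  R² = (0 + 1250) / 50 = 25
R = √25 = 5  ⇒  r_B = 5 − 4 = 1

rB=1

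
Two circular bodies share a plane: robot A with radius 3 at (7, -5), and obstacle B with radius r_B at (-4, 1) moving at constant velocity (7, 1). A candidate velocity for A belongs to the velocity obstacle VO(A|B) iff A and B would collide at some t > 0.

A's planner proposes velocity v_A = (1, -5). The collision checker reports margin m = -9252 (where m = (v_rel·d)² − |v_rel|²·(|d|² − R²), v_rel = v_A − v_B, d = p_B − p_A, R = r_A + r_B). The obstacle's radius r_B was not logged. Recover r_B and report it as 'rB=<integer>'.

m = -9252
d = (-11, 6);  v_rel = (-6, -6),  |v_rel|² = 72
v_rel×d = (-6)·(6) − (-6)·(-11) = -102
since m = R²·72 − (-102)²:  R² = (10404 + -9252) / 72 = 16
R = √16 = 4  ⇒  r_B = 4 − 3 = 1

rB=1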